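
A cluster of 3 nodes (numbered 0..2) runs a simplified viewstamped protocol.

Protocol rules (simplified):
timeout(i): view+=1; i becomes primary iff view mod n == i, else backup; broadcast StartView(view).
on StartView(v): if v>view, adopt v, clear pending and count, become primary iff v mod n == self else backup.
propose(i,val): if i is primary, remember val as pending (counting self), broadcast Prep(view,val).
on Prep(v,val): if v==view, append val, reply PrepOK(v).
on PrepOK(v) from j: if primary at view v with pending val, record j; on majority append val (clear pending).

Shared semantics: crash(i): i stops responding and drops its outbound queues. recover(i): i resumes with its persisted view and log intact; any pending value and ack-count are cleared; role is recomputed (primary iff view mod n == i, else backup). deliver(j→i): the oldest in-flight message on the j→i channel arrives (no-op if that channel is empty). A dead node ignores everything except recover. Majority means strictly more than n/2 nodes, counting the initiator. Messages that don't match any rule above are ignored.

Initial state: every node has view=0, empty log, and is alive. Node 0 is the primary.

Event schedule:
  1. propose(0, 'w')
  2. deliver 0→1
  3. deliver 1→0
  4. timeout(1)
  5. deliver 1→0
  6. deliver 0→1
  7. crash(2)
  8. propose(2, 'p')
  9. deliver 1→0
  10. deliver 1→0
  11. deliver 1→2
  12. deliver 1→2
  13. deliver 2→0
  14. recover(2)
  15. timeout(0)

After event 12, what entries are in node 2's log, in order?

empty

[1] propose(0,'w') → ∅
[2] deliver 0→1 → N1(back v0 [w])
[3] deliver 1→0 → N0(prim v0 [w])
[4] timeout(1) → N1(prim v1 [w])
[5] deliver 1→0 → N0(back v1 [w])
[6] deliver 0→1 → ∅
[7] crash(2) → N2(✗back v0 [-])
[8] propose(2,'p') → ∅
[9] deliver 1→0 → ∅
[10] deliver 1→0 → ∅
[11] deliver 1→2 → ∅
[12] deliver 1→2 → ∅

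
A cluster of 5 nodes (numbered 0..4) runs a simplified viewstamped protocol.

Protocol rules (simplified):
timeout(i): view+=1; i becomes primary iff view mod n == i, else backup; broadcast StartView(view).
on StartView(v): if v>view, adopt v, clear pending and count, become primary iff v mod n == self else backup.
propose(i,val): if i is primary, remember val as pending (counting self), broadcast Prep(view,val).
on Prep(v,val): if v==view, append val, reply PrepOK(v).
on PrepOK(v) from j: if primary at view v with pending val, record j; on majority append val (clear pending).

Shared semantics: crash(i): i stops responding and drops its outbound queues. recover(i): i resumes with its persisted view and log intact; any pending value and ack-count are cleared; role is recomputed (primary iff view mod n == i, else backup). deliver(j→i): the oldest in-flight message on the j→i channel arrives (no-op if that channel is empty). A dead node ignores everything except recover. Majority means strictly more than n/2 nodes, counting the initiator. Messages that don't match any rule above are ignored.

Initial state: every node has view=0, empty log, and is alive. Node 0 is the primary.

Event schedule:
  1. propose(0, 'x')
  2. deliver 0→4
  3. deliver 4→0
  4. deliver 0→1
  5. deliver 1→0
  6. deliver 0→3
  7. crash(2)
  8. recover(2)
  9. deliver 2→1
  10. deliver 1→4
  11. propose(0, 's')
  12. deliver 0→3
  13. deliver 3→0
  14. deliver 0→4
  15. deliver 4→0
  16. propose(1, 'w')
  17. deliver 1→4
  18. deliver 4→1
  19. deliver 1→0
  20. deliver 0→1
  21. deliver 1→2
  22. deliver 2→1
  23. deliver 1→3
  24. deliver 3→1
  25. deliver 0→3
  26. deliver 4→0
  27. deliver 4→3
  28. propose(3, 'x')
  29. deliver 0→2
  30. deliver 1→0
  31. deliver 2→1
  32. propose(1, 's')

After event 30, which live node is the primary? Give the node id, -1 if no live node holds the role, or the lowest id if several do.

0

1. propose(0,'x'):  nop
2. deliver 0→4:  <4:back v0 x>
3. deliver 4→0:  nop
4. deliver 0→1:  <1:back v0 x>
5. deliver 1→0:  <0:prim v0 x>
6. deliver 0→3:  <3:back v0 x>
7. crash(2):  <2:✗back v0 ->
8. recover(2):  <2:back v0 ->
9. deliver 2→1:  nop
10. deliver 1→4:  nop
11. propose(0,'s'):  nop
12. deliver 0→3:  <3:back v0 x,s>
13. deliver 3→0:  nop
14. deliver 0→4:  <4:back v0 x,s>
15. deliver 4→0:  <0:prim v0 x,s>
16. propose(1,'w'):  nop
17. deliver 1→4:  nop
18. deliver 4→1:  nop
19. deliver 1→0:  nop
20. deliver 0→1:  <1:back v0 x,s>
21. deliver 1→2:  nop
22. deliver 2→1:  nop
23. deliver 1→3:  nop
24. deliver 3→1:  nop
25. deliver 0→3:  nop
26. deliver 4→0:  nop
27. deliver 4→3:  nop
28. propose(3,'x'):  nop
29. deliver 0→2:  <2:back v0 x>
30. deliver 1→0:  nop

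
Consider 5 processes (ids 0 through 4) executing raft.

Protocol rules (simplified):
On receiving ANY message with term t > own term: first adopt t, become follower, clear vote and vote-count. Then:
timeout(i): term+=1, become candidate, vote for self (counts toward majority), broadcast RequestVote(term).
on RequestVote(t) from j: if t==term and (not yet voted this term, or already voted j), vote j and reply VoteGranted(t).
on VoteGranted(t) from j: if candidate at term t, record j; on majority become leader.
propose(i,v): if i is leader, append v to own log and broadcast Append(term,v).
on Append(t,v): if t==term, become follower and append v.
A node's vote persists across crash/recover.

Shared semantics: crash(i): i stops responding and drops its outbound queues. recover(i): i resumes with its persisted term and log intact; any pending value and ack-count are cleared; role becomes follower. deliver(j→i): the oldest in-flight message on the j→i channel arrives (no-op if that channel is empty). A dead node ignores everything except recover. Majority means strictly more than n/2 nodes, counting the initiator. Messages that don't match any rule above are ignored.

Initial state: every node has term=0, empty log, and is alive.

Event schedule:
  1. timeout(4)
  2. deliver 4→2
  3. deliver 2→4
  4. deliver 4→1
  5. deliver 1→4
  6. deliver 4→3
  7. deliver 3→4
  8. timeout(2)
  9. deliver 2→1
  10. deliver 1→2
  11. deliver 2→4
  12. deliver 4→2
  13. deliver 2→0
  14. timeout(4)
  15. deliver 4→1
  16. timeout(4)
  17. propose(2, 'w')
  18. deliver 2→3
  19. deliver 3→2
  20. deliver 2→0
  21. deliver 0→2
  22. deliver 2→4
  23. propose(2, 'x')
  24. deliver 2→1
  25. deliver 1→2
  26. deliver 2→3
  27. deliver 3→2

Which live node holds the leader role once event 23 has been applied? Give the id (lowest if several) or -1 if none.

2

after 1 — timeout(4): n4:cand/t1/[-]
after 2 — deliver 4→2: n2:foll/t1/[-]
after 3 — deliver 2→4: ·
after 4 — deliver 4→1: n1:foll/t1/[-]
after 5 — deliver 1→4: n4:lead/t1/[-]
after 6 — deliver 4→3: n3:foll/t1/[-]
after 7 — deliver 3→4: ·
after 8 — timeout(2): n2:cand/t2/[-]
after 9 — deliver 2→1: n1:foll/t2/[-]
after 10 — deliver 1→2: ·
after 11 — deliver 2→4: n4:foll/t2/[-]
after 12 — deliver 4→2: n2:lead/t2/[-]
after 13 — deliver 2→0: n0:foll/t2/[-]
after 14 — timeout(4): n4:cand/t3/[-]
after 15 — deliver 4→1: n1:foll/t3/[-]
after 16 — timeout(4): n4:cand/t4/[-]
after 17 — propose(2,'w'): n2:lead/t2/[w]
after 18 — deliver 2→3: n3:foll/t2/[-]
after 19 — deliver 3→2: ·
after 20 — deliver 2→0: n0:foll/t2/[w]
after 21 — deliver 0→2: ·
after 22 — deliver 2→4: ·
after 23 — propose(2,'x'): n2:lead/t2/[w,x]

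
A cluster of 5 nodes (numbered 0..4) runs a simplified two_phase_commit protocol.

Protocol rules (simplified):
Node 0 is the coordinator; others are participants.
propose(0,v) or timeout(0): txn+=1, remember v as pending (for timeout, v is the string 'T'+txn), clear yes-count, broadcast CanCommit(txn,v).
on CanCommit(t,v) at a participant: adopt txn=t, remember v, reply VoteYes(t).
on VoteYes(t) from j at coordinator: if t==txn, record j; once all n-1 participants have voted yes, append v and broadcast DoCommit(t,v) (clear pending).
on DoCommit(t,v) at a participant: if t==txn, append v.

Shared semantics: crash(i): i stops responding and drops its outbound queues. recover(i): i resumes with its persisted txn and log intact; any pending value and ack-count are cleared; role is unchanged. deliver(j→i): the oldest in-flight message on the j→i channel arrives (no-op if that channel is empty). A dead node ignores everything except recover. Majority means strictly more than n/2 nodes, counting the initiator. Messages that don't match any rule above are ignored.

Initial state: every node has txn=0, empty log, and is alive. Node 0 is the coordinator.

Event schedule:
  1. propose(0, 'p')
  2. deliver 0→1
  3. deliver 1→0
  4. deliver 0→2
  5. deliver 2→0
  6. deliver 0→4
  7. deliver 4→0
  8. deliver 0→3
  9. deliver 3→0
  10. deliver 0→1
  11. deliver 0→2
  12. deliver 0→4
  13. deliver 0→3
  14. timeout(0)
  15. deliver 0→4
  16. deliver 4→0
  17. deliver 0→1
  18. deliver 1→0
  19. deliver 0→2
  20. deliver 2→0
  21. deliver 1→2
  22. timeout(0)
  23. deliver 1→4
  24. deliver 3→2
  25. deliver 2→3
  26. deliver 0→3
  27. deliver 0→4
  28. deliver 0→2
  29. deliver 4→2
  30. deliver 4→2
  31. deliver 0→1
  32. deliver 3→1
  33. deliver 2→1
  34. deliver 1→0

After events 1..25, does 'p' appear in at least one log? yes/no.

yes

after 1 — propose(0,'p'): n0:coor/t1/[-]
after 2 — deliver 0→1: n1:part/t1/[-]
after 3 — deliver 1→0: ·
after 4 — deliver 0→2: n2:part/t1/[-]
after 5 — deliver 2→0: ·
after 6 — deliver 0→4: n4:part/t1/[-]
after 7 — deliver 4→0: ·
after 8 — deliver 0→3: n3:part/t1/[-]
after 9 — deliver 3→0: n0:coor/t1/[p]
after 10 — deliver 0→1: n1:part/t1/[p]
after 11 — deliver 0→2: n2:part/t1/[p]
after 12 — deliver 0→4: n4:part/t1/[p]
after 13 — deliver 0→3: n3:part/t1/[p]
after 14 — timeout(0): n0:coor/t2/[p]
after 15 — deliver 0→4: n4:part/t2/[p]
after 16 — deliver 4→0: ·
after 17 — deliver 0→1: n1:part/t2/[p]
after 18 — deliver 1→0: ·
after 19 — deliver 0→2: n2:part/t2/[p]
after 20 — deliver 2→0: ·
after 21 — deliver 1→2: ·
after 22 — timeout(0): n0:coor/t3/[p]
after 23 — deliver 1→4: ·
after 24 — deliver 3→2: ·
after 25 — deliver 2→3: ·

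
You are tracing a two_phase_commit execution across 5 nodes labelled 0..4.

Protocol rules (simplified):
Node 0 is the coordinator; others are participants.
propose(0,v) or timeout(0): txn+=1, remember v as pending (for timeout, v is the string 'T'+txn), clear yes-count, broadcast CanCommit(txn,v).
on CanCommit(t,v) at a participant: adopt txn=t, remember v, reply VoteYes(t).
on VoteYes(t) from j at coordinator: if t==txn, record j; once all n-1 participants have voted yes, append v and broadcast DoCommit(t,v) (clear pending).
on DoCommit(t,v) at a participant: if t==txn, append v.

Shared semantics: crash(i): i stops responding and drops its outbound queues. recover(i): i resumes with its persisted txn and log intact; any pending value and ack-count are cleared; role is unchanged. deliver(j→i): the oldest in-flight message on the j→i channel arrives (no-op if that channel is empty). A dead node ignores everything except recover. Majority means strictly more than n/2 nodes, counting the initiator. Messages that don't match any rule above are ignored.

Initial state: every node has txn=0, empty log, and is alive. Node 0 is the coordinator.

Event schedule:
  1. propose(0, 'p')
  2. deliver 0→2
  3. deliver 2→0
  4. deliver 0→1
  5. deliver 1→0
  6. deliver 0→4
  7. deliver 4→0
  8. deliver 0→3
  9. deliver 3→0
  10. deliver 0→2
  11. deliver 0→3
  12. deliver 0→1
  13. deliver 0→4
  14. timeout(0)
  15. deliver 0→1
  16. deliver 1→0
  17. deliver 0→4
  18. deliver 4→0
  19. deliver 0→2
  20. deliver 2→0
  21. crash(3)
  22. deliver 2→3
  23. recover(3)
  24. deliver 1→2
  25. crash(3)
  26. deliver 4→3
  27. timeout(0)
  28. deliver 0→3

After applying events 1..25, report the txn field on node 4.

2

1. propose(0,'p'):  <0:coor t1 ->
2. deliver 0→2:  <2:part t1 ->
3. deliver 2→0:  nop
4. deliver 0→1:  <1:part t1 ->
5. deliver 1→0:  nop
6. deliver 0→4:  <4:part t1 ->
7. deliver 4→0:  nop
8. deliver 0→3:  <3:part t1 ->
9. deliver 3→0:  <0:coor t1 p>
10. deliver 0→2:  <2:part t1 p>
11. deliver 0→3:  <3:part t1 p>
12. deliver 0→1:  <1:part t1 p>
13. deliver 0→4:  <4:part t1 p>
14. timeout(0):  <0:coor t2 p>
15. deliver 0→1:  <1:part t2 p>
16. deliver 1→0:  nop
17. deliver 0→4:  <4:part t2 p>
18. deliver 4→0:  nop
19. deliver 0→2:  <2:part t2 p>
20. deliver 2→0:  nop
21. crash(3):  <3:✗part t1 p>
22. deliver 2→3:  nop
23. recover(3):  <3:part t1 p>
24. deliver 1→2:  nop
25. crash(3):  <3:✗part t1 p>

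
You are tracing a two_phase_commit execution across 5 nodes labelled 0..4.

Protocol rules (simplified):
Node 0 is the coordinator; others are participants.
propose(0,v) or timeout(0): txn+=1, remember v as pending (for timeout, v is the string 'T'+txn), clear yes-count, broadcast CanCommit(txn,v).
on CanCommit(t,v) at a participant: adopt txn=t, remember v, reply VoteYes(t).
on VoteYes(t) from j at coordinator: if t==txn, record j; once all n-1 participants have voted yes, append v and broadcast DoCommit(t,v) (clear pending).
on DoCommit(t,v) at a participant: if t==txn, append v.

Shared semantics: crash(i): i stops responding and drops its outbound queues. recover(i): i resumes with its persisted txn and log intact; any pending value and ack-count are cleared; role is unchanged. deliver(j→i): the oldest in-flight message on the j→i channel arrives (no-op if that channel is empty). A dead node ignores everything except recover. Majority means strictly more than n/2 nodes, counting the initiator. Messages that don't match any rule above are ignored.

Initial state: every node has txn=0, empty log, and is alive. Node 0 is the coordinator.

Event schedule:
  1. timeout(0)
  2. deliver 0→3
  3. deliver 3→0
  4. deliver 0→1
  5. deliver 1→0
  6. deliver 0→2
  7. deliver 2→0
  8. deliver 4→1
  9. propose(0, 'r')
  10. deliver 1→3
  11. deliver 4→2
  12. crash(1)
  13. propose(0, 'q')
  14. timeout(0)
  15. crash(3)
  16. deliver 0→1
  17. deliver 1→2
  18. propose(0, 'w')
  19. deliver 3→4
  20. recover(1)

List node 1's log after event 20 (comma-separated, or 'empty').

empty

step 1 timeout(0): 0={coor,t=1,log=-}
step 2 deliver 0→3: 3={part,t=1,log=-}
step 3 deliver 3→0: —
step 4 deliver 0→1: 1={part,t=1,log=-}
step 5 deliver 1→0: —
step 6 deliver 0→2: 2={part,t=1,log=-}
step 7 deliver 2→0: —
step 8 deliver 4→1: —
step 9 propose(0,'r'): 0={coor,t=2,log=-}
step 10 deliver 1→3: —
step 11 deliver 4→2: —
step 12 crash(1): 1={✗part,t=1,log=-}
step 13 propose(0,'q'): 0={coor,t=3,log=-}
step 14 timeout(0): 0={coor,t=4,log=-}
step 15 crash(3): 3={✗part,t=1,log=-}
step 16 deliver 0→1: —
step 17 deliver 1→2: —
step 18 propose(0,'w'): 0={coor,t=5,log=-}
step 19 deliver 3→4: —
step 20 recover(1): 1={part,t=1,log=-}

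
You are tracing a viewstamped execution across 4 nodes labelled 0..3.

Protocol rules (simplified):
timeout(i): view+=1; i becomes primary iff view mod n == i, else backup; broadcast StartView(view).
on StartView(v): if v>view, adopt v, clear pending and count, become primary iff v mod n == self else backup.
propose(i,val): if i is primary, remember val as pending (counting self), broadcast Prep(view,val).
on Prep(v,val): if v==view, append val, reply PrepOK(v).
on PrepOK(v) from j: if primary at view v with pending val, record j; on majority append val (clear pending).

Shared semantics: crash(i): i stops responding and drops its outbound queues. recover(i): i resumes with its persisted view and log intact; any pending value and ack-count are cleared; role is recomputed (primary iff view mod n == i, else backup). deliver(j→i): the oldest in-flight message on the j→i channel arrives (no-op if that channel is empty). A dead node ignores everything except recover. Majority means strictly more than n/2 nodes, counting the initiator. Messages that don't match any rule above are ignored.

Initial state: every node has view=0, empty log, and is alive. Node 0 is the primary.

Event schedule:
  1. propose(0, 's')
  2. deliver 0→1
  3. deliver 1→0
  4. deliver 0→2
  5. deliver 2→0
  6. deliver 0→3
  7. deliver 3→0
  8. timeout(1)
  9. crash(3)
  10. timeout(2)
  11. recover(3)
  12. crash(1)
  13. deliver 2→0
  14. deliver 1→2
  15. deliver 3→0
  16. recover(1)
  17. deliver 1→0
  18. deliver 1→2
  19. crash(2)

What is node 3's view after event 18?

e1 propose(0,'s'): ·
e2 deliver 0→1: 1[back,v=0,s]
e3 deliver 1→0: ·
e4 deliver 0→2: 2[back,v=0,s]
e5 deliver 2→0: 0[prim,v=0,s]
e6 deliver 0→3: 3[back,v=0,s]
e7 deliver 3→0: ·
e8 timeout(1): 1[prim,v=1,s]
e9 crash(3): 3[✗back,v=0,s]
e10 timeout(2): 2[back,v=1,s]
e11 recover(3): 3[back,v=0,s]
e12 crash(1): 1[✗prim,v=1,s]
e13 deliver 2→0: 0[back,v=1,s]
e14 deliver 1→2: ·
e15 deliver 3→0: ·
e16 recover(1): 1[prim,v=1,s]
e17 deliver 1→0: ·
e18 deliver 1→2: ·

0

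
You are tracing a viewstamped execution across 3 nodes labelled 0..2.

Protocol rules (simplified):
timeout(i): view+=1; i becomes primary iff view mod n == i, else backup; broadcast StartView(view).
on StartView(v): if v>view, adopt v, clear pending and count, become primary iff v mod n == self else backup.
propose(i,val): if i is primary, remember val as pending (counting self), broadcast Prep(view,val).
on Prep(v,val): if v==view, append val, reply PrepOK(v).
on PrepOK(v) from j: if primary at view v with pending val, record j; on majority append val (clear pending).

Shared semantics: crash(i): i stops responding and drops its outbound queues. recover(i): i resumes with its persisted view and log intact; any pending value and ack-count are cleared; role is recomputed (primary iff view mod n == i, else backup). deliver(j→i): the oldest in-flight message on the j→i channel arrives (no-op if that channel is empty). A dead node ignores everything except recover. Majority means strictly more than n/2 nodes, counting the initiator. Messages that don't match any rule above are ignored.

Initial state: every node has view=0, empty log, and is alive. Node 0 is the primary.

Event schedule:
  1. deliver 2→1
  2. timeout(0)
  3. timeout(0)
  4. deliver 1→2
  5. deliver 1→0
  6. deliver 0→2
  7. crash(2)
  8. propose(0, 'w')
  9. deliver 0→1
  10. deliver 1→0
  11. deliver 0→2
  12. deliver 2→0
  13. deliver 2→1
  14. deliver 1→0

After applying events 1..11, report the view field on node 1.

1. deliver 2→1:  nop
2. timeout(0):  <0:back v1 ->
3. timeout(0):  <0:back v2 ->
4. deliver 1→2:  nop
5. deliver 1→0:  nop
6. deliver 0→2:  <2:back v1 ->
7. crash(2):  <2:✗back v1 ->
8. propose(0,'w'):  nop
9. deliver 0→1:  <1:prim v1 ->
10. deliver 1→0:  nop
11. deliver 0→2:  nop

1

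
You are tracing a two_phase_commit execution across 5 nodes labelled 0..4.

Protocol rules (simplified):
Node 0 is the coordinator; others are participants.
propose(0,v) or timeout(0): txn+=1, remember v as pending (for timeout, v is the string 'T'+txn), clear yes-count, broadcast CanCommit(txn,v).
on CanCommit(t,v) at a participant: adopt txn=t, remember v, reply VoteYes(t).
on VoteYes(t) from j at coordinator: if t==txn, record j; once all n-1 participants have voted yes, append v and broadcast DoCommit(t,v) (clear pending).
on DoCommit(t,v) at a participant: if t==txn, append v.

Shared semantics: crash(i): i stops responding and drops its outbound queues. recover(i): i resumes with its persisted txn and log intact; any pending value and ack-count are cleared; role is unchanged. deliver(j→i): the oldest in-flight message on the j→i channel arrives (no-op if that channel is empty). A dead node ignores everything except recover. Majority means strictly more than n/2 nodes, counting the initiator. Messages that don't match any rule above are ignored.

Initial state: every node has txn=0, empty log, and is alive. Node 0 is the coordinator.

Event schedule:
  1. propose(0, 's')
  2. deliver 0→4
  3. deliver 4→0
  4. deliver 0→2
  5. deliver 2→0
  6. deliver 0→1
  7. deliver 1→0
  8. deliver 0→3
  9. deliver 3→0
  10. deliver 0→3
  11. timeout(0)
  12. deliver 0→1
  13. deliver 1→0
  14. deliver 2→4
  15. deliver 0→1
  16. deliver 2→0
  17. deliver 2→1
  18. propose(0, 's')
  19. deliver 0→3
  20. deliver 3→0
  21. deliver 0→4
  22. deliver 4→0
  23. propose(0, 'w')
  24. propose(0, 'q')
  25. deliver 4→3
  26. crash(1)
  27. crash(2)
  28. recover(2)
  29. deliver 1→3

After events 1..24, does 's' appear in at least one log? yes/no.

yes

[1] propose(0,'s') → N0(coor t1 [-])
[2] deliver 0→4 → N4(part t1 [-])
[3] deliver 4→0 → ∅
[4] deliver 0→2 → N2(part t1 [-])
[5] deliver 2→0 → ∅
[6] deliver 0→1 → N1(part t1 [-])
[7] deliver 1→0 → ∅
[8] deliver 0→3 → N3(part t1 [-])
[9] deliver 3→0 → N0(coor t1 [s])
[10] deliver 0→3 → N3(part t1 [s])
[11] timeout(0) → N0(coor t2 [s])
[12] deliver 0→1 → N1(part t1 [s])
[13] deliver 1→0 → ∅
[14] deliver 2→4 → ∅
[15] deliver 0→1 → N1(part t2 [s])
[16] deliver 2→0 → ∅
[17] deliver 2→1 → ∅
[18] propose(0,'s') → N0(coor t3 [s])
[19] deliver 0→3 → N3(part t2 [s])
[20] deliver 3→0 → ∅
[21] deliver 0→4 → N4(part t1 [s])
[22] deliver 4→0 → ∅
[23] propose(0,'w') → N0(coor t4 [s])
[24] propose(0,'q') → N0(coor t5 [s])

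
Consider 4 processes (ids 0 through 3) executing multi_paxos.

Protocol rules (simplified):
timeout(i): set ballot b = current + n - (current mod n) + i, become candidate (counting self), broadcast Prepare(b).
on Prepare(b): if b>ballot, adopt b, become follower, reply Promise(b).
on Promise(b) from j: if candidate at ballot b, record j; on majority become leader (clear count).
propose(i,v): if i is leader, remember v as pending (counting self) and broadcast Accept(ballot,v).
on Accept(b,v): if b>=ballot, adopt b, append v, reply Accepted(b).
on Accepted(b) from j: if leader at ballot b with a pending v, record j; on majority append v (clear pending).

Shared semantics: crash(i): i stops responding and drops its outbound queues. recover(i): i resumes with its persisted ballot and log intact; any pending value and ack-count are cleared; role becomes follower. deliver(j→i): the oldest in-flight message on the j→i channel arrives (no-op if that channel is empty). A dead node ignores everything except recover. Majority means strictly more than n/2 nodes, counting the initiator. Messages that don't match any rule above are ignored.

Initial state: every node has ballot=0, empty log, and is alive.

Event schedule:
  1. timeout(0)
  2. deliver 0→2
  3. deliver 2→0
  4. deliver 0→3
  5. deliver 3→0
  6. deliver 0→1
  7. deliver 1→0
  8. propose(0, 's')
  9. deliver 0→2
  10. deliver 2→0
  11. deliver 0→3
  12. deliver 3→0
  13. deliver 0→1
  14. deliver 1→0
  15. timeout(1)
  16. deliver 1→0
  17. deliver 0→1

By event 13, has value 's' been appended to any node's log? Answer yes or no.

yes

step 1 timeout(0): 0={cand,b=4,log=-}
step 2 deliver 0→2: 2={foll,b=4,log=-}
step 3 deliver 2→0: —
step 4 deliver 0→3: 3={foll,b=4,log=-}
step 5 deliver 3→0: 0={lead,b=4,log=-}
step 6 deliver 0→1: 1={foll,b=4,log=-}
step 7 deliver 1→0: —
step 8 propose(0,'s'): —
step 9 deliver 0→2: 2={foll,b=4,log=s}
step 10 deliver 2→0: —
step 11 deliver 0→3: 3={foll,b=4,log=s}
step 12 deliver 3→0: 0={lead,b=4,log=s}
step 13 deliver 0→1: 1={foll,b=4,log=s}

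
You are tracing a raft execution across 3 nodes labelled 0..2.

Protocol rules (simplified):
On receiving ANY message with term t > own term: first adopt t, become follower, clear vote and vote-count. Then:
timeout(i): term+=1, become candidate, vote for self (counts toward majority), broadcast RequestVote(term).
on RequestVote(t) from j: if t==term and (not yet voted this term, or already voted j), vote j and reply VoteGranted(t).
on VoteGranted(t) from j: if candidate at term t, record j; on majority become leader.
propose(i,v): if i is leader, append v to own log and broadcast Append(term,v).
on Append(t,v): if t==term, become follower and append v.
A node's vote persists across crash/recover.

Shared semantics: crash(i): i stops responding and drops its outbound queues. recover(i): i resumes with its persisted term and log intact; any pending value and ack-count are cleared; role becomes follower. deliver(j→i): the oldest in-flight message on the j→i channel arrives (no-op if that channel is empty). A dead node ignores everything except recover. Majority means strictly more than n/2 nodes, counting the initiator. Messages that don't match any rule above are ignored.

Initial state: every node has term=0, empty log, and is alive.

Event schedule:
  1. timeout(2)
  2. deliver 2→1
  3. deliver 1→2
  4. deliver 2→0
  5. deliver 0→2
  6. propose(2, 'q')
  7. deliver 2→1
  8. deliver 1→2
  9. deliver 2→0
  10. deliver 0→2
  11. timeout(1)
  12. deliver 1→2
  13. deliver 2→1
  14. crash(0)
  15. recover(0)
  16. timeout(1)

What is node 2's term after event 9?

after 1 — timeout(2): n2:cand/t1/[-]
after 2 — deliver 2→1: n1:foll/t1/[-]
after 3 — deliver 1→2: n2:lead/t1/[-]
after 4 — deliver 2→0: n0:foll/t1/[-]
after 5 — deliver 0→2: ·
after 6 — propose(2,'q'): n2:lead/t1/[q]
after 7 — deliver 2→1: n1:foll/t1/[q]
after 8 — deliver 1→2: ·
after 9 — deliver 2→0: n0:foll/t1/[q]

1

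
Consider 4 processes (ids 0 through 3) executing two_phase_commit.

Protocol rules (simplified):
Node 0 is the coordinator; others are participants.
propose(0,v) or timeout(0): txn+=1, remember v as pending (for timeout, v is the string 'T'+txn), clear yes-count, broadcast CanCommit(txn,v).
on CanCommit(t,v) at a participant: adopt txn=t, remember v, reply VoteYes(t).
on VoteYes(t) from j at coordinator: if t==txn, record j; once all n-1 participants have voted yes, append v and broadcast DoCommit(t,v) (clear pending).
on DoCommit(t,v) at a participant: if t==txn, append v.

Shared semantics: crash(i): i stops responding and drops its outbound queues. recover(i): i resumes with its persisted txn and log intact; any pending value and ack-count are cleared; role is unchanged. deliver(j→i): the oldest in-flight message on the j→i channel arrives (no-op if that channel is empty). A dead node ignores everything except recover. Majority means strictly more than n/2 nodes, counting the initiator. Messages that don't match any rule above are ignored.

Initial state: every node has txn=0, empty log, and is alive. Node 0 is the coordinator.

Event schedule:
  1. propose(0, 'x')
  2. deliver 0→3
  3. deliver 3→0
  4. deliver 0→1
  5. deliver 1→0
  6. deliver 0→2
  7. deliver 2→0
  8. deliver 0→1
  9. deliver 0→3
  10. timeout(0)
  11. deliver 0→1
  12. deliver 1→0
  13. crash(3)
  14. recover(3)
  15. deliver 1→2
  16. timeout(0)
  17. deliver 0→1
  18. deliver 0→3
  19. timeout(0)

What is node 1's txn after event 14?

2

step 1 propose(0,'x'): 0={coor,t=1,log=-}
step 2 deliver 0→3: 3={part,t=1,log=-}
step 3 deliver 3→0: —
step 4 deliver 0→1: 1={part,t=1,log=-}
step 5 deliver 1→0: —
step 6 deliver 0→2: 2={part,t=1,log=-}
step 7 deliver 2→0: 0={coor,t=1,log=x}
step 8 deliver 0→1: 1={part,t=1,log=x}
step 9 deliver 0→3: 3={part,t=1,log=x}
step 10 timeout(0): 0={coor,t=2,log=x}
step 11 deliver 0→1: 1={part,t=2,log=x}
step 12 deliver 1→0: —
step 13 crash(3): 3={✗part,t=1,log=x}
step 14 recover(3): 3={part,t=1,log=x}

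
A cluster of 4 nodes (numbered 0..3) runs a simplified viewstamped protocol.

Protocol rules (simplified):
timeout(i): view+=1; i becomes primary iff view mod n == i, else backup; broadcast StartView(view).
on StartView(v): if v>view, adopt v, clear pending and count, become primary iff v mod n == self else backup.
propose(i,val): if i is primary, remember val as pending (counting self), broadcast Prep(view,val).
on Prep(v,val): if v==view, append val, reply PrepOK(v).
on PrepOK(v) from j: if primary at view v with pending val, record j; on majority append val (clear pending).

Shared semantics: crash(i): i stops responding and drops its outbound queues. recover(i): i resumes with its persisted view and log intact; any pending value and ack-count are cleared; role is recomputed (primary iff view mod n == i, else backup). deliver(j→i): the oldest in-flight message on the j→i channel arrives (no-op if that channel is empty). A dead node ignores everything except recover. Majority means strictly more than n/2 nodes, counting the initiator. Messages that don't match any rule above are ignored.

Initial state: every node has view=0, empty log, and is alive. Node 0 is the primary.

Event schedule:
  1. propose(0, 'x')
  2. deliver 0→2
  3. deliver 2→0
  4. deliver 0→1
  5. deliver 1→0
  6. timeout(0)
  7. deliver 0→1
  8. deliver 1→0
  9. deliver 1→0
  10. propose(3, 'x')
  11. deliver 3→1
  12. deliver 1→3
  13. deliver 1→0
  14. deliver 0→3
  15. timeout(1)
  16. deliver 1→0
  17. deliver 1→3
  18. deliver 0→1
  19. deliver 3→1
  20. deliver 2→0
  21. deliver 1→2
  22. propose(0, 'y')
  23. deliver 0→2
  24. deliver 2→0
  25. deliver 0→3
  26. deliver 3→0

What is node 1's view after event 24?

2

after 1 — propose(0,'x'): ·
after 2 — deliver 0→2: n2:back/v0/[x]
after 3 — deliver 2→0: ·
after 4 — deliver 0→1: n1:back/v0/[x]
after 5 — deliver 1→0: n0:prim/v0/[x]
after 6 — timeout(0): n0:back/v1/[x]
after 7 — deliver 0→1: n1:prim/v1/[x]
after 8 — deliver 1→0: ·
after 9 — deliver 1→0: ·
after 10 — propose(3,'x'): ·
after 11 — deliver 3→1: ·
after 12 — deliver 1→3: ·
after 13 — deliver 1→0: ·
after 14 — deliver 0→3: n3:back/v0/[x]
after 15 — timeout(1): n1:back/v2/[x]
after 16 — deliver 1→0: n0:back/v2/[x]
after 17 — deliver 1→3: n3:back/v2/[x]
after 18 — deliver 0→1: ·
after 19 — deliver 3→1: ·
after 20 — deliver 2→0: ·
after 21 — deliver 1→2: n2:prim/v2/[x]
after 22 — propose(0,'y'): ·
after 23 — deliver 0→2: ·
after 24 — deliver 2→0: ·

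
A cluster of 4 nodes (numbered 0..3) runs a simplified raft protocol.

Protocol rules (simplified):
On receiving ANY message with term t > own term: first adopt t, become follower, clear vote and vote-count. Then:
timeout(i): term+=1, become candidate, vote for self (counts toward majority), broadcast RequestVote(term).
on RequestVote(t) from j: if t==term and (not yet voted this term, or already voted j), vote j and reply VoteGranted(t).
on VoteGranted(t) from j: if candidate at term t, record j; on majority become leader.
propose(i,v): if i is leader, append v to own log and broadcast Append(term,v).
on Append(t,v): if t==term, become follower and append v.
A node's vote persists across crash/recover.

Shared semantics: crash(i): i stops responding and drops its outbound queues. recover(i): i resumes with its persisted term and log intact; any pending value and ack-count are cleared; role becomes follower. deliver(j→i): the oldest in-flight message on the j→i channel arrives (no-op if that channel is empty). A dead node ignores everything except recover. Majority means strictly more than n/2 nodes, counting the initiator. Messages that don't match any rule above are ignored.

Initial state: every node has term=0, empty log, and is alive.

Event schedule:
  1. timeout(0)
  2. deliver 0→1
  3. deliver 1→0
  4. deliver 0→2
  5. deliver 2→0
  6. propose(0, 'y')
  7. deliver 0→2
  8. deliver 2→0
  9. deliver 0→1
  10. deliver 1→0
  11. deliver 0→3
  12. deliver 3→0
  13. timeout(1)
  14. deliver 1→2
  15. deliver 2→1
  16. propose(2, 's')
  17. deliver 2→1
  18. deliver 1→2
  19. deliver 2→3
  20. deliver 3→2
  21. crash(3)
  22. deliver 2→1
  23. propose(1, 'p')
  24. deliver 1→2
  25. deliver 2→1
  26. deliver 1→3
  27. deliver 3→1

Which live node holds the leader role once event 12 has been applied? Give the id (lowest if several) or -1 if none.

step 1 timeout(0): 0={cand,t=1,log=-}
step 2 deliver 0→1: 1={foll,t=1,log=-}
step 3 deliver 1→0: —
step 4 deliver 0→2: 2={foll,t=1,log=-}
step 5 deliver 2→0: 0={lead,t=1,log=-}
step 6 propose(0,'y'): 0={lead,t=1,log=y}
step 7 deliver 0→2: 2={foll,t=1,log=y}
step 8 deliver 2→0: —
step 9 deliver 0→1: 1={foll,t=1,log=y}
step 10 deliver 1→0: —
step 11 deliver 0→3: 3={foll,t=1,log=-}
step 12 deliver 3→0: —

0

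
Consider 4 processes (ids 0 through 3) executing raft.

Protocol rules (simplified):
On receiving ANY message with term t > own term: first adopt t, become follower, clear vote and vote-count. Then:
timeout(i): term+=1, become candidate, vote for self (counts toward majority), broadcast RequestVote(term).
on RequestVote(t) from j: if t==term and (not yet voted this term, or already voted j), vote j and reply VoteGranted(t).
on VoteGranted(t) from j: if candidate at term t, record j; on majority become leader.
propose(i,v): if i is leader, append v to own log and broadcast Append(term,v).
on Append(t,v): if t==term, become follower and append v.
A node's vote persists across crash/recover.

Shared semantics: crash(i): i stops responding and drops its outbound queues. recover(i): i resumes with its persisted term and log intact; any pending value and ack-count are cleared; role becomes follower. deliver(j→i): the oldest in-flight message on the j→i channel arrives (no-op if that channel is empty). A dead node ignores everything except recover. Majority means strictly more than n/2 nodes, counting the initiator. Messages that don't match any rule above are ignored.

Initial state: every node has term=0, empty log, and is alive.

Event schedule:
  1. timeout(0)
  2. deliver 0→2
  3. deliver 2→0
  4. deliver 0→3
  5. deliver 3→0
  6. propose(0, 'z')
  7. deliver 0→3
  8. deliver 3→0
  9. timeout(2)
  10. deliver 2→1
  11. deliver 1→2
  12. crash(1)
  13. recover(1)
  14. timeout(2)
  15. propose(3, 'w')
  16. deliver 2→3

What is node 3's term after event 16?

after 1 — timeout(0): n0:cand/t1/[-]
after 2 — deliver 0→2: n2:foll/t1/[-]
after 3 — deliver 2→0: ·
after 4 — deliver 0→3: n3:foll/t1/[-]
after 5 — deliver 3→0: n0:lead/t1/[-]
after 6 — propose(0,'z'): n0:lead/t1/[z]
after 7 — deliver 0→3: n3:foll/t1/[z]
after 8 — deliver 3→0: ·
after 9 — timeout(2): n2:cand/t2/[-]
after 10 — deliver 2→1: n1:foll/t2/[-]
after 11 — deliver 1→2: ·
after 12 — crash(1): n1:✗foll/t2/[-]
after 13 — recover(1): n1:foll/t2/[-]
after 14 — timeout(2): n2:cand/t3/[-]
after 15 — propose(3,'w'): ·
after 16 — deliver 2→3: n3:foll/t2/[z]

2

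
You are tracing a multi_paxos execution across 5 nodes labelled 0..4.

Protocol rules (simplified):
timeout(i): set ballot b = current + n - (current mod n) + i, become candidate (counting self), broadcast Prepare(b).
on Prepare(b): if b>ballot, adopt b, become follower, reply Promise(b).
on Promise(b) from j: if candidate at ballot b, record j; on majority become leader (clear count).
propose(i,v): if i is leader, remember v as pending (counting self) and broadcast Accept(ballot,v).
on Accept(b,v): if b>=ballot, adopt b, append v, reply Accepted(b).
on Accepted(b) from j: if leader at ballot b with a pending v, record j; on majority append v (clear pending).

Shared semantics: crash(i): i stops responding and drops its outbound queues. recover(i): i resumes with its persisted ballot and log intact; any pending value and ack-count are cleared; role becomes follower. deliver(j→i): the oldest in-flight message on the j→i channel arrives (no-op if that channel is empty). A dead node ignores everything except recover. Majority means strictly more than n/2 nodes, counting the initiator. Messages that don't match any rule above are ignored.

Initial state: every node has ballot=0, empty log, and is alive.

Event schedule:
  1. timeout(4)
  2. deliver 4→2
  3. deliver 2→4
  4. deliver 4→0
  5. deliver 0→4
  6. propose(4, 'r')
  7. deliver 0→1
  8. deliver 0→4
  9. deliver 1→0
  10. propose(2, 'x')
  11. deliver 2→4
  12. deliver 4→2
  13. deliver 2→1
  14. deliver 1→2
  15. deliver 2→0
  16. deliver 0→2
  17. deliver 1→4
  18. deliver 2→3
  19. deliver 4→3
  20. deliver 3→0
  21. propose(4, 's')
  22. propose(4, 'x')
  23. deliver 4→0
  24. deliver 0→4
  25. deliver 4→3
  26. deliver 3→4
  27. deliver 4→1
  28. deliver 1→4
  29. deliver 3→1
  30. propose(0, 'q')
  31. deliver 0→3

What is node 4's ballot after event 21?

9

e1 timeout(4): 4[cand,b=9,-]
e2 deliver 4→2: 2[foll,b=9,-]
e3 deliver 2→4: ·
e4 deliver 4→0: 0[foll,b=9,-]
e5 deliver 0→4: 4[lead,b=9,-]
e6 propose(4,'r'): ·
e7 deliver 0→1: ·
e8 deliver 0→4: ·
e9 deliver 1→0: ·
e10 propose(2,'x'): ·
e11 deliver 2→4: ·
e12 deliver 4→2: 2[foll,b=9,r]
e13 deliver 2→1: ·
e14 deliver 1→2: ·
e15 deliver 2→0: ·
e16 deliver 0→2: ·
e17 deliver 1→4: ·
e18 deliver 2→3: ·
e19 deliver 4→3: 3[foll,b=9,-]
e20 deliver 3→0: ·
e21 propose(4,'s'): ·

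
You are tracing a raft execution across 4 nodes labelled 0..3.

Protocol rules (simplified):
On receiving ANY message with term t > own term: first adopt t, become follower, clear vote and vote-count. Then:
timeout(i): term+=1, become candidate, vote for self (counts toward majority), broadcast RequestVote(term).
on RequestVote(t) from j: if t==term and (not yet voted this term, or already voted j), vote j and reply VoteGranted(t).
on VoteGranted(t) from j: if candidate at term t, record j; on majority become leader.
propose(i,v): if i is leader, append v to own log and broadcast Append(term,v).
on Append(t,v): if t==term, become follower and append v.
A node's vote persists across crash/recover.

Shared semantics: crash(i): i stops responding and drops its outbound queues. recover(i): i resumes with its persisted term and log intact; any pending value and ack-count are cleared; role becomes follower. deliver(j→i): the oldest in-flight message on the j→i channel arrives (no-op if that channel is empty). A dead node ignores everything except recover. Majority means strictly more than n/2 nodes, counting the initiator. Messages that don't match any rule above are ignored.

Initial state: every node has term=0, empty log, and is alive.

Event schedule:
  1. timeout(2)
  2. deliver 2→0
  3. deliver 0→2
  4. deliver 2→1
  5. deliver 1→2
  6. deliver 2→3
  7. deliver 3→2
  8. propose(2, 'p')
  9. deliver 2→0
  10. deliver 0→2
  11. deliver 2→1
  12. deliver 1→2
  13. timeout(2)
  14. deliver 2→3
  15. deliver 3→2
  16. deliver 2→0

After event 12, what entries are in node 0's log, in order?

p

1. timeout(2):  <2:cand t1 ->
2. deliver 2→0:  <0:foll t1 ->
3. deliver 0→2:  nop
4. deliver 2→1:  <1:foll t1 ->
5. deliver 1→2:  <2:lead t1 ->
6. deliver 2→3:  <3:foll t1 ->
7. deliver 3→2:  nop
8. propose(2,'p'):  <2:lead t1 p>
9. deliver 2→0:  <0:foll t1 p>
10. deliver 0→2:  nop
11. deliver 2→1:  <1:foll t1 p>
12. deliver 1→2:  nop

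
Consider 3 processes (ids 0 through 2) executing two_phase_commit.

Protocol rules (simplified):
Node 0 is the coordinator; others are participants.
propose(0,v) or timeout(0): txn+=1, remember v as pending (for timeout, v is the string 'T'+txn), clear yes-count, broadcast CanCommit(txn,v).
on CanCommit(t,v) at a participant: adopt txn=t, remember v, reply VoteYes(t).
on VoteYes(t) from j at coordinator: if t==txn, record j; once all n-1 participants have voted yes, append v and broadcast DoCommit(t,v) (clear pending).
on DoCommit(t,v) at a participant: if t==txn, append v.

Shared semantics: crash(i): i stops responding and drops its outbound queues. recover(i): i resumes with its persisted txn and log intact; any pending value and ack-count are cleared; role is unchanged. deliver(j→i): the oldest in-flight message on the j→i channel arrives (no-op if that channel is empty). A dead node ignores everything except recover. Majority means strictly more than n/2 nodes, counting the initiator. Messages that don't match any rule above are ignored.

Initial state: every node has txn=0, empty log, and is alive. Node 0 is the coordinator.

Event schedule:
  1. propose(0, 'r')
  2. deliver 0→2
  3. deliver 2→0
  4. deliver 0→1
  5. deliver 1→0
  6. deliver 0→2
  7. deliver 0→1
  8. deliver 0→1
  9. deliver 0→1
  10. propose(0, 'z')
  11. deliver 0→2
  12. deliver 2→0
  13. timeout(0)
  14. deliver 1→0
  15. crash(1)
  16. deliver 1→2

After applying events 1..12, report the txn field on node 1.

1

e1 propose(0,'r'): 0[coor,t=1,-]
e2 deliver 0→2: 2[part,t=1,-]
e3 deliver 2→0: ·
e4 deliver 0→1: 1[part,t=1,-]
e5 deliver 1→0: 0[coor,t=1,r]
e6 deliver 0→2: 2[part,t=1,r]
e7 deliver 0→1: 1[part,t=1,r]
e8 deliver 0→1: ·
e9 deliver 0→1: ·
e10 propose(0,'z'): 0[coor,t=2,r]
e11 deliver 0→2: 2[part,t=2,r]
e12 deliver 2→0: ·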